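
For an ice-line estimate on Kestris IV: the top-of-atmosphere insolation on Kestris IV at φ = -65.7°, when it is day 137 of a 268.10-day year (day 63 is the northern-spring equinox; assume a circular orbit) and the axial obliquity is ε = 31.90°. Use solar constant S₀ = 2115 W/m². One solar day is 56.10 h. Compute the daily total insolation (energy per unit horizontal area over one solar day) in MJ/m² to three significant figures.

Solar longitude: λ_s = 360° × (137 − 63)/268.10 = 99.366°.
sin δ = sin 31.90° × sin 99.366° = 0.52139, so δ = +31.426°.
cos H₀ = −tan(-65.7°) tan(+31.426°) = 1.3533 ≥ 1 ⇒ polar night, H₀ = 0 and Q̄ = 0.
Daily total = Q̄ × 56.10 h × 3600 s/h = 0.00 MJ/m².

0.00 MJ/m²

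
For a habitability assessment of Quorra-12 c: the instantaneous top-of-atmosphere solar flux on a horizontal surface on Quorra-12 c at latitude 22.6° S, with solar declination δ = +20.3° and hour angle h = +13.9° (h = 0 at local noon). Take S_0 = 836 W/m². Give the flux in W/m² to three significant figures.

cos θ_z = sin ϕ sin δ + cos ϕ cos δ cos h = -0.133326 + 0.840513 = 0.707187.
Flux = S_0 · cos θ_z = 836 × 0.707187 = 591.2 W/m².

591 W/m²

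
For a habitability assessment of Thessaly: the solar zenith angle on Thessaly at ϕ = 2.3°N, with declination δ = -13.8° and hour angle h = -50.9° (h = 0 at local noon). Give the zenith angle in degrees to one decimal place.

cos θ_z = sin ϕ sin δ + cos ϕ cos δ cos h = -0.009573 + 0.611977 = 0.602404.
θ_z = arccos(0.602404) = 53.0°.

θ_z = 53.0°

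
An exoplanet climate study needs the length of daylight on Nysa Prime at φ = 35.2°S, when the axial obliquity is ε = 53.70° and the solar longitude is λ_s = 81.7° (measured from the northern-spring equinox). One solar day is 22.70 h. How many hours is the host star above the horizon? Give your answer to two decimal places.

2.67 h

Solar declination: sin δ = sin ε · sin λ_s = sin 53.70° × sin 81.7° = 0.79749, so δ = +52.891°.
cos H₀ = −tan φ · tan δ = −tan(-35.2°) × tan(+52.891°) = 0.9324, so H₀ = 0.3697 rad = 21.18°.
Daylight = 2H₀/(2π) × 22.70 h = (0.3697/π) × 22.70 = 2.67 h.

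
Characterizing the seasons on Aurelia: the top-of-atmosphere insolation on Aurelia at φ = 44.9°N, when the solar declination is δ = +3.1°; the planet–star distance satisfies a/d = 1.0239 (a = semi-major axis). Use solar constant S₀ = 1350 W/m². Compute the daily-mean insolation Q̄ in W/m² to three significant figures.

cos H₀ = −tan(+44.9°) tan(+3.100°) = -0.0540, H₀ = 1.6248 rad.
Bracket: H₀ sin φ sin δ + cos φ cos δ sin H₀ = 1.6248×0.70587×0.05408 + 0.70834×0.99854×0.99854 = 0.062024 + 0.706273 = 0.768297.
Inverse-square distance factor (a/d)² = 1.0239² = 1.048371.
Q̄ = (S₀/π) × 1.048371 × [bracket] = (1350/π) × 1.048371 × 0.768297 = 346.1 W/m².

Q̄ ≈ 346 W/m²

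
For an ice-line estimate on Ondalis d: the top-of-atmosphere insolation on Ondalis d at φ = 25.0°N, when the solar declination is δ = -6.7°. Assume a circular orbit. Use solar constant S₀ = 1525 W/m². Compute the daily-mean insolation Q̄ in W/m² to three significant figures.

Q̄ ≈ 400 W/m²

cos H₀ = −tan(+25.0°) tan(-6.700°) = 0.0548, H₀ = 1.5160 rad.
Bracket: H₀ sin φ sin δ + cos φ cos δ sin H₀ = 1.5160×0.42262×-0.11667 + 0.90631×0.99317×0.99850 = -0.074750 + 0.898770 = 0.824020.
Q̄ = (S₀/π) × [bracket] = (1525/π) × 0.824020 = 400.0 W/m².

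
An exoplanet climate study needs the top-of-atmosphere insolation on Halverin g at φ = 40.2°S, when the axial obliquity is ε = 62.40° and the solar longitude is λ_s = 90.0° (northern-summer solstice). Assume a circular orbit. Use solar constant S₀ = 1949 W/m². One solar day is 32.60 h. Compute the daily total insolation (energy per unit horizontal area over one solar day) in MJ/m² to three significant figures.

0.00 MJ/m²

Solar declination: sin δ = sin ε · sin λ_s = sin 62.40° × sin 90.0° = 0.88620, so δ = +62.400°.
cos H₀ = −tan(-40.2°) tan(+62.400°) = 1.6165 ≥ 1 ⇒ polar night, H₀ = 0 and Q̄ = 0.
Daily total = Q̄ × 32.60 h × 3600 s/h = 0.00 MJ/m².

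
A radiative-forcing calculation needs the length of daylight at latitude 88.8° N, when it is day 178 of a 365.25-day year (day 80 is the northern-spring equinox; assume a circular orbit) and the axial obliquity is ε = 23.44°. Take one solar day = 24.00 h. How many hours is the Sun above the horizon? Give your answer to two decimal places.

24.00 h

Solar longitude: λ_s = 360° × (178 − 80)/365.25 = 96.591°.
sin δ = sin 23.44° × sin 96.591° = 0.39516, so δ = +23.276°.
Sunrise equation: cos H₀ = −tan φ · tan δ = -20.5361 ≤ −1, so the Sun never sets (polar day) and H₀ = π.
Daylight = 2H₀/(2π) × 24.00 h = (3.1416/π) × 24.00 = 24.00 h.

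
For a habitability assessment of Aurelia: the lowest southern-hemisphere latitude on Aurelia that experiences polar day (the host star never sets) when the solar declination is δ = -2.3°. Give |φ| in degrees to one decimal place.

Polar day requires cos H₀ = −tan φ tan δ ≤ −1, i.e. tan φ tan δ ≥ 1.
The boundary is |tan φ| · |tan δ| = 1, so |φ| = 90° − |δ| = 90° − 2.3° = 87.7° in the southern hemisphere.

|φ| = 87.7°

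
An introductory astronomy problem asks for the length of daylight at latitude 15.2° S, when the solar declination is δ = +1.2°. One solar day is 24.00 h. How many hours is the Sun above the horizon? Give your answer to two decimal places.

cos h₀ = −tan ϕ · tan δ = −tan(-15.2°) × tan(+1.200°) = 0.0057, so h₀ = 1.5651 rad = 89.67°.
Daylight = 2h₀/(2π) × 24.00 h = (1.5651/π) × 24.00 = 11.96 h.

11.96 h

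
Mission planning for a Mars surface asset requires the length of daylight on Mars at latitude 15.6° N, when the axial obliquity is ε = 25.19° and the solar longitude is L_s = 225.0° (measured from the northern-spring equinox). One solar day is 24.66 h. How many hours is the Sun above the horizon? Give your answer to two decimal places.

11.64 h

Solar declination: sin δ = sin ε · sin L_s = sin 25.19° × sin 225.0° = -0.30096, so δ = -17.515°.
cos h₀ = −tan ϕ · tan δ = −tan(+15.6°) × tan(-17.515°) = 0.0881, so h₀ = 1.4826 rad = 84.94°.
Daylight = 2h₀/(2π) × 24.66 h = (1.4826/π) × 24.66 = 11.64 h.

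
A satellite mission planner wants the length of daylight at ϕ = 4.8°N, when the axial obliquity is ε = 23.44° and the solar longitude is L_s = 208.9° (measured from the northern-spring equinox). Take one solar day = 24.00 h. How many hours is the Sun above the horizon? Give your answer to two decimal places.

Solar declination: sin δ = sin ε · sin L_s = sin 23.44° × sin 208.9° = -0.19224, so δ = -11.084°.
cos h₀ = −tan ϕ · tan δ = −tan(+4.8°) × tan(-11.084°) = 0.0165, so h₀ = 1.5543 rad = 89.06°.
Daylight = 2h₀/(2π) × 24.00 h = (1.5543/π) × 24.00 = 11.87 h.

11.87 h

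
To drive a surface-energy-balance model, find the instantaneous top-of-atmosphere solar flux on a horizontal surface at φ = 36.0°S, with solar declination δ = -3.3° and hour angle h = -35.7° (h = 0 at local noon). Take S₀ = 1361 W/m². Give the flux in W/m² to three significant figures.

939 W/m²

cos θ_z = sin φ sin δ + cos φ cos δ cos h = 0.033835 + 0.655900 = 0.689735.
Flux = S₀ · cos θ_z = 1361 × 0.689735 = 938.7 W/m².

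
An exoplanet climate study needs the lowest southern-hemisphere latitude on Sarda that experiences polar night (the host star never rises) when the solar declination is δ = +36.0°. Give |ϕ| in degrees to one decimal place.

|ϕ| = 54.0°

Polar night requires cos h₀ = −tan ϕ tan δ ≥ 1, i.e. tan ϕ tan δ ≤ −1.
The boundary is |tan ϕ| · |tan δ| = 1, so |ϕ| = 90° − |δ| = 90° − 36.0° = 54.0° in the southern hemisphere.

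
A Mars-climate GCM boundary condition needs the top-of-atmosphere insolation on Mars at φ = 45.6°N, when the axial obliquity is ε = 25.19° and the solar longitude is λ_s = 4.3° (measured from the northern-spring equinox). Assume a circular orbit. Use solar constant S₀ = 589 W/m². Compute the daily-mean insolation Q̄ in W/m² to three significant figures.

Q̄ ≈ 138 W/m²

Solar declination: sin δ = sin ε · sin λ_s = sin 25.19° × sin 4.3° = 0.03191, so δ = +1.829°.
cos H₀ = −tan(+45.6°) tan(+1.829°) = -0.0326, H₀ = 1.6034 rad.
Bracket: H₀ sin φ sin δ + cos φ cos δ sin H₀ = 1.6034×0.71447×0.03191 + 0.69966×0.99949×0.99947 = 0.036555 + 0.698933 = 0.735488.
Q̄ = (S₀/π) × [bracket] = (589/π) × 0.735488 = 137.9 W/m².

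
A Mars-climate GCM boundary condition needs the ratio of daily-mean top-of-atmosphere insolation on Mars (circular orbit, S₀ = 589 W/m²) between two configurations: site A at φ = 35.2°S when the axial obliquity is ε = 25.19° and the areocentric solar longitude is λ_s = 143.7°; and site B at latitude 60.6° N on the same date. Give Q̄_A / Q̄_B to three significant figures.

— Configuration A (φ=-35.2°):
sin δ = sin 25.19° × sin 143.7° = 0.25197, so δ = +14.594°.
cos H₀ = −tan(-35.2°) tan(+14.594°) = 0.1837, H₀ = 1.3861 rad.
Bracket: H₀ sin φ sin δ + cos φ cos δ sin H₀ = 1.3861×-0.57643×0.25197 + 0.81714×0.96773×0.98299 = -0.201321 + 0.777320 = 0.575999.
Q̄ = (S₀/π) × [bracket] = (589/π) × 0.575999 = 107.99 W/m².
— Configuration B (φ=+60.6°):
cos H₀ = −tan(+60.6°) tan(+14.594°) = -0.4621, H₀ = 2.0511 rad.
Bracket: H₀ sin φ sin δ + cos φ cos δ sin H₀ = 2.0511×0.87121×0.25197 + 0.49090×0.96773×0.88683 = 0.450255 + 0.421296 = 0.871551.
Q̄ = (S₀/π) × [bracket] = (589/π) × 0.871551 = 163.40 W/m².
Ratio Q̄_A / Q̄_B = 107.99 / 163.40 = 0.6609.

Q̄_A / Q̄_B ≈ 0.661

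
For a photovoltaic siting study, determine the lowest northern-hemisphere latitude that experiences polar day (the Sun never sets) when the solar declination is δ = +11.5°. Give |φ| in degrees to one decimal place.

Polar day requires cos H₀ = −tan φ tan δ ≤ −1, i.e. tan φ tan δ ≥ 1.
The boundary is |tan φ| · |tan δ| = 1, so |φ| = 90° − |δ| = 90° − 11.5° = 78.5° in the northern hemisphere.

|φ| = 78.5°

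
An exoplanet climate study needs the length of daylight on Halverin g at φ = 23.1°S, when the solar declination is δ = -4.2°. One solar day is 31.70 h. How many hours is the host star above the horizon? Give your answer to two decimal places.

cos H₀ = −tan φ · tan δ = −tan(-23.1°) × tan(-4.200°) = -0.0313, so H₀ = 1.6021 rad = 91.79°.
Daylight = 2H₀/(2π) × 31.70 h = (1.6021/π) × 31.70 = 16.17 h.

16.17 h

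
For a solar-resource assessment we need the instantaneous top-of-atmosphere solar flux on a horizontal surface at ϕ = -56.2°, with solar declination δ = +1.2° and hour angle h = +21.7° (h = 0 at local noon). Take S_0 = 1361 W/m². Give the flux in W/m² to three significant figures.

cos θ_z = sin ϕ sin δ + cos ϕ cos δ cos h = -0.017403 + 0.516759 = 0.499356.
Flux = S_0 · cos θ_z = 1361 × 0.499356 = 679.6 W/m².

680 W/m²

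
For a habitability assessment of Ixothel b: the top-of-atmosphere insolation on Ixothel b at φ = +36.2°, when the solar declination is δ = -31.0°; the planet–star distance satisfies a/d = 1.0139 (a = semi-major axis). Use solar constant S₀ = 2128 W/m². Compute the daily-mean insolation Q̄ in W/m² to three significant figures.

cos H₀ = −tan(+36.2°) tan(-31.000°) = 0.4398, H₀ = 1.1155 rad.
Bracket: H₀ sin φ sin δ + cos φ cos δ sin H₀ = 1.1155×0.59061×-0.51504 + 0.80696×0.85717×0.89811 = -0.339321 + 0.621224 = 0.281903.
Inverse-square distance factor (a/d)² = 1.0139² = 1.027993.
Q̄ = (S₀/π) × 1.027993 × [bracket] = (2128/π) × 1.027993 × 0.281903 = 196.3 W/m².

Q̄ ≈ 196 W/m²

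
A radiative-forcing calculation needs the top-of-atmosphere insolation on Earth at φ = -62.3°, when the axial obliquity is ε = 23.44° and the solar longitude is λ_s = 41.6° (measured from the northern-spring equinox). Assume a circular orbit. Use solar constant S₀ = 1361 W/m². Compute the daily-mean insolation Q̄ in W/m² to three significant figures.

Solar declination: sin δ = sin ε · sin λ_s = sin 23.44° × sin 41.6° = 0.26410, so δ = +15.314°.
cos H₀ = −tan(-62.3°) tan(+15.314°) = 0.5216, H₀ = 1.0221 rad.
Bracket: H₀ sin φ sin δ + cos φ cos δ sin H₀ = 1.0221×-0.88539×0.26410 + 0.46484×0.96449×0.85322 = -0.238999 + 0.382527 = 0.143528.
Q̄ = (S₀/π) × [bracket] = (1361/π) × 0.143528 = 62.18 W/m².

Q̄ ≈ 62.2 W/m²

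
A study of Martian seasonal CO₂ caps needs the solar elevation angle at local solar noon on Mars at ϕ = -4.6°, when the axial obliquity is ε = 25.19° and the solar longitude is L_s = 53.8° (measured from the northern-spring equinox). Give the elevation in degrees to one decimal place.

Solar declination: sin δ = sin ε · sin L_s = sin 25.19° × sin 53.8° = 0.34346, so δ = +20.088°.
At local noon the hour angle is zero, so the zenith angle equals |ϕ − δ| = |-4.6° − (+20.088°)| = 24.688°.
Elevation = 90° − 24.688° = 65.3°.

65.3°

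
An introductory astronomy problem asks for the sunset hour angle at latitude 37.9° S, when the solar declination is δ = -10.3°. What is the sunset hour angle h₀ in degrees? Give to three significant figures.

cos h₀ = −tan ϕ · tan δ = −tan(-37.9°) × tan(-10.300°) = -0.1415, so h₀ = 1.7127 rad = 98.13°.

h₀ = 98.1°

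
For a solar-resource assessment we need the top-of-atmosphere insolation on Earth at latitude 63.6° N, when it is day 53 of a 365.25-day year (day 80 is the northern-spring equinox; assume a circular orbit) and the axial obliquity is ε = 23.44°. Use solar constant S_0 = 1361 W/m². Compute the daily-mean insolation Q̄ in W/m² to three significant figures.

Solar longitude: L_s = 360° × (53 − 80)/365.25 = -26.612°, i.e. -26.612° + 360° = 333.388°.
sin δ = sin 23.44° × sin 333.388° = -0.17819, so δ = -10.264°.
cos h₀ = −tan(+63.6°) tan(-10.264°) = 0.3648, h₀ = 1.1974 rad.
Bracket: h₀ sin ϕ sin δ + cos ϕ cos δ sin h₀ = 1.1974×0.89571×-0.17819 + 0.44464×0.98400×0.93109 = -0.191113 + 0.407376 = 0.216263.
Q̄ = (S_0/π) × [bracket] = (1361/π) × 0.216263 = 93.69 W/m².

Q̄ ≈ 93.7 W/m²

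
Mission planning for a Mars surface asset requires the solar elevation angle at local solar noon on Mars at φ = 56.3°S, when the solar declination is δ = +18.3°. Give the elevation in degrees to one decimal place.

At local noon the hour angle is zero, so the zenith angle equals |φ − δ| = |-56.3° − (+18.300°)| = 74.600°.
Elevation = 90° − 74.600° = 15.4°.

15.4°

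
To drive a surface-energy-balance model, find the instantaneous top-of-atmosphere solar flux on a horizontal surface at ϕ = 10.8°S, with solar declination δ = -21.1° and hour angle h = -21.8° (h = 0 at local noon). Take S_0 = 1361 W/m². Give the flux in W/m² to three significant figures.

cos θ_z = sin ϕ sin δ + cos ϕ cos δ cos h = 0.067457 + 0.850891 = 0.918348.
Flux = S_0 · cos θ_z = 1361 × 0.918348 = 1250 W/m².

1.25e+03 W/m²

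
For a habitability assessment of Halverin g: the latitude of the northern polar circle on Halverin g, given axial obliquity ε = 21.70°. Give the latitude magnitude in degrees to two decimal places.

The polar circle is the lowest latitude that experiences at least one full rotation of continuous daylight at the northern-summer solstice; it lies at |φ| = 90° − ε = 90° − 21.70° = 68.30°.

68.30°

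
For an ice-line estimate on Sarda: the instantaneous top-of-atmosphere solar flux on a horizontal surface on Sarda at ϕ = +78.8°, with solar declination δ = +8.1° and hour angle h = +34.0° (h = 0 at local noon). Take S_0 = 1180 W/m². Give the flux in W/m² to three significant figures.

cos θ_z = sin ϕ sin δ + cos ϕ cos δ cos h = 0.138218 + 0.159421 = 0.297639.
Flux = S_0 · cos θ_z = 1180 × 0.297639 = 351.2 W/m².

351 W/m²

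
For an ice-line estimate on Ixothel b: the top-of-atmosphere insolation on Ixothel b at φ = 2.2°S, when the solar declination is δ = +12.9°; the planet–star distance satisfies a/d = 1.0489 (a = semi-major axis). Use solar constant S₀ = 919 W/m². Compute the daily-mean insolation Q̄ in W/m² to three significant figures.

cos H₀ = −tan(-2.2°) tan(+12.900°) = 0.0088, H₀ = 1.5620 rad.
Bracket: H₀ sin φ sin δ + cos φ cos δ sin H₀ = 1.5620×-0.03839×0.22325 + 0.99926×0.97476×0.99996 = -0.013387 + 0.974000 = 0.960613.
Inverse-square distance factor (a/d)² = 1.0489² = 1.100191.
Q̄ = (S₀/π) × 1.100191 × [bracket] = (919/π) × 1.100191 × 0.960613 = 309.2 W/m².

Q̄ ≈ 309 W/m²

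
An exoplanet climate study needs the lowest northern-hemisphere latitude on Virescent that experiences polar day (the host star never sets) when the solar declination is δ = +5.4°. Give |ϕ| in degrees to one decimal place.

Polar day requires cos h₀ = −tan ϕ tan δ ≤ −1, i.e. tan ϕ tan δ ≥ 1.
The boundary is |tan ϕ| · |tan δ| = 1, so |ϕ| = 90° − |δ| = 90° − 5.4° = 84.6° in the northern hemisphere.

|ϕ| = 84.6°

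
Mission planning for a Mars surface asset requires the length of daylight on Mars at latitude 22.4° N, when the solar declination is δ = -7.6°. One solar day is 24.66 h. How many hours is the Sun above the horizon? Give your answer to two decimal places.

11.90 h

cos H₀ = −tan φ · tan δ = −tan(+22.4°) × tan(-7.600°) = 0.0550, so H₀ = 1.5158 rad = 86.85°.
Daylight = 2H₀/(2π) × 24.66 h = (1.5158/π) × 24.66 = 11.90 h.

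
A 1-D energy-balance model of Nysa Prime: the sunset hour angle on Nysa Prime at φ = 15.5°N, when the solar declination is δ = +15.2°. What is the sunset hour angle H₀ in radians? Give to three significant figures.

cos H₀ = −tan φ · tan δ = −tan(+15.5°) × tan(+15.200°) = -0.0753, so H₀ = 1.6462 rad = 94.32°.

H₀ = 1.65 rad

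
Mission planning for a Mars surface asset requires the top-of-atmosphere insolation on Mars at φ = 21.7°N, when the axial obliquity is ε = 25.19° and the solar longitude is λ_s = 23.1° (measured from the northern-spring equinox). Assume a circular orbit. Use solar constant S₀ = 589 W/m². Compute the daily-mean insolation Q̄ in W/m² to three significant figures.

Q̄ ≈ 190 W/m²

Solar declination: sin δ = sin ε · sin λ_s = sin 25.19° × sin 23.1° = 0.16699, so δ = +9.613°.
cos H₀ = −tan(+21.7°) tan(+9.613°) = -0.0674, H₀ = 1.6382 rad.
Bracket: H₀ sin φ sin δ + cos φ cos δ sin H₀ = 1.6382×0.36975×0.16699 + 0.92913×0.98596×0.99773 = 0.101150 + 0.914006 = 1.015156.
Q̄ = (S₀/π) × [bracket] = (589/π) × 1.015156 = 190.3 W/m².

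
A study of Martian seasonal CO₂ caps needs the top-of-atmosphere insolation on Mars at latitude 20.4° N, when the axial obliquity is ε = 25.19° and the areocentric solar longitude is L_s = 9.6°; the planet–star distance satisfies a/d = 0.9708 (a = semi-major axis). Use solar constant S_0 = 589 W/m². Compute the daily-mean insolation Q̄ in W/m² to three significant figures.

sin δ = sin 25.19° × sin 9.6° = 0.07098, so δ = +4.070°.
cos h₀ = −tan(+20.4°) tan(+4.070°) = -0.0265, h₀ = 1.5973 rad.
Bracket: h₀ sin ϕ sin δ + cos ϕ cos δ sin h₀ = 1.5973×0.34857×0.07098 + 0.93728×0.99748×0.99965 = 0.039520 + 0.934591 = 0.974111.
Inverse-square distance factor (a/d)² = 0.9708² = 0.942453.
Q̄ = (S_0/π) × 0.942453 × [bracket] = (589/π) × 0.942453 × 0.974111 = 172.1 W/m².

Q̄ ≈ 172 W/m²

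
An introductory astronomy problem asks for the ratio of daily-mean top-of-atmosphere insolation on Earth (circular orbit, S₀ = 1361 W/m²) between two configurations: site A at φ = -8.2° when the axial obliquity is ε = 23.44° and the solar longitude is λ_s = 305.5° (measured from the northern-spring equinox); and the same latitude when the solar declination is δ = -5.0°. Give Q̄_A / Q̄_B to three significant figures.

— Configuration A (φ=-8.2°):
Solar declination: sin δ = sin ε · sin λ_s = sin 23.44° × sin 305.5° = -0.32385, so δ = -18.896°.
cos H₀ = −tan(-8.2°) tan(-18.896°) = -0.0493, H₀ = 1.6201 rad.
Bracket: H₀ sin φ sin δ + cos φ cos δ sin H₀ = 1.6201×-0.14263×-0.32385 + 0.98978×0.94611×0.99878 = 0.074834 + 0.935298 = 1.010132.
Q̄ = (S₀/π) × [bracket] = (1361/π) × 1.010132 = 437.61 W/m².
— Configuration B (φ=-8.2°):
cos H₀ = −tan(-8.2°) tan(-5.000°) = -0.0126, H₀ = 1.5834 rad.
Bracket: H₀ sin φ sin δ + cos φ cos δ sin H₀ = 1.5834×-0.14263×-0.08716 + 0.98978×0.99619×0.99992 = 0.019684 + 0.985930 = 1.005614.
Q̄ = (S₀/π) × [bracket] = (1361/π) × 1.005614 = 435.65 W/m².
Ratio Q̄_A / Q̄_B = 437.61 / 435.65 = 1.004.

Q̄_A / Q̄_B ≈ 1.00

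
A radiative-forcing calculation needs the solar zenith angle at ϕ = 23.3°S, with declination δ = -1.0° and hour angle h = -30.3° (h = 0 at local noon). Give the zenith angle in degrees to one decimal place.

cos θ_z = sin ϕ sin δ + cos ϕ cos δ cos h = 0.006903 + 0.792862 = 0.799765.
θ_z = arccos(0.799765) = 36.9°.

θ_z = 36.9°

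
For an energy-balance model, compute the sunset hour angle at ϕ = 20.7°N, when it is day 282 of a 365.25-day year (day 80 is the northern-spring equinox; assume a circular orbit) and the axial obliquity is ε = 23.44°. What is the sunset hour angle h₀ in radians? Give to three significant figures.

h₀ = 1.52 rad

Solar longitude: L_s = 360° × (282 − 80)/365.25 = 199.097°.
sin δ = sin 23.44° × sin 199.097° = -0.13014, so δ = -7.478°.
cos h₀ = −tan ϕ · tan δ = −tan(+20.7°) × tan(-7.478°) = 0.0496, so h₀ = 1.5212 rad = 87.16°.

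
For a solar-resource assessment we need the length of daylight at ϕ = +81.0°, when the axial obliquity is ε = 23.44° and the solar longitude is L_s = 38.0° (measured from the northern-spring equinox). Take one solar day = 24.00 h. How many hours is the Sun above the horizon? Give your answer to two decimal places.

24.00 h

Solar declination: sin δ = sin ε · sin L_s = sin 23.44° × sin 38.0° = 0.24490, so δ = +14.176°.
Sunrise equation: cos h₀ = −tan ϕ · tan δ = -1.5948 ≤ −1, so the Sun never sets (polar day) and h₀ = π.
Daylight = 2h₀/(2π) × 24.00 h = (3.1416/π) × 24.00 = 24.00 h.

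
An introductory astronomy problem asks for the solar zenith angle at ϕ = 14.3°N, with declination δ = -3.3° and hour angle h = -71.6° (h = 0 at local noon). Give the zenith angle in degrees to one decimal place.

cos θ_z = sin ϕ sin δ + cos ϕ cos δ cos h = -0.014218 + 0.305362 = 0.291144.
θ_z = arccos(0.291144) = 73.1°.

θ_z = 73.1°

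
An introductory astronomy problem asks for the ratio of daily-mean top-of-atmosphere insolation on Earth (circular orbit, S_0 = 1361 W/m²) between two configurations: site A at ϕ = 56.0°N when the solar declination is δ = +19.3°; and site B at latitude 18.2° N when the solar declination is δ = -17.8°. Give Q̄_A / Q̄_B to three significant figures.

— Configuration A (ϕ=+56.0°):
cos h₀ = −tan(+56.0°) tan(+19.300°) = -0.5192, h₀ = 2.1167 rad.
Bracket: h₀ sin ϕ sin δ + cos ϕ cos δ sin h₀ = 2.1167×0.82904×0.33051 + 0.55919×0.94380×0.85466 = 0.579989 + 0.451058 = 1.031047.
Q̄ = (S_0/π) × [bracket] = (1361/π) × 1.031047 = 446.67 W/m².
— Configuration B (ϕ=+18.2°):
cos h₀ = −tan(+18.2°) tan(-17.800°) = 0.1056, h₀ = 1.4650 rad.
Bracket: h₀ sin ϕ sin δ + cos ϕ cos δ sin h₀ = 1.4650×0.31233×-0.30570 + 0.94997×0.95213×0.99441 = -0.139877 + 0.899439 = 0.759562.
Q̄ = (S_0/π) × [bracket] = (1361/π) × 0.759562 = 329.06 W/m².
Ratio Q̄_A / Q̄_B = 446.67 / 329.06 = 1.357.

Q̄_A / Q̄_B ≈ 1.36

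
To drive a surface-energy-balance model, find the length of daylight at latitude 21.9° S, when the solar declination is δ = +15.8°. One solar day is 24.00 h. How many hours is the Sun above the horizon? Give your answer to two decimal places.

cos H₀ = −tan φ · tan δ = −tan(-21.9°) × tan(+15.800°) = 0.1138, so H₀ = 1.4568 rad = 83.47°.
Daylight = 2H₀/(2π) × 24.00 h = (1.4568/π) × 24.00 = 11.13 h.

11.13 h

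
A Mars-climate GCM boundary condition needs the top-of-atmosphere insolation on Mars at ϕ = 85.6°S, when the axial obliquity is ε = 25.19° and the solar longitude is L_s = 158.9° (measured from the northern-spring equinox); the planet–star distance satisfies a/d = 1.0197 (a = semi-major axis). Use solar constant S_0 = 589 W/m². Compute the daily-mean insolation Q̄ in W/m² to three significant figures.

Solar declination: sin δ = sin ε · sin L_s = sin 25.19° × sin 158.9° = 0.15322, so δ = +8.814°.
cos h₀ = −tan(-85.6°) tan(+8.814°) = 2.0151 ≥ 1 ⇒ polar night, h₀ = 0 and Q̄ = 0.
Inverse-square distance factor (a/d)² = 1.0197² = 1.039788.

Q̄ ≈ 0.00 W/m²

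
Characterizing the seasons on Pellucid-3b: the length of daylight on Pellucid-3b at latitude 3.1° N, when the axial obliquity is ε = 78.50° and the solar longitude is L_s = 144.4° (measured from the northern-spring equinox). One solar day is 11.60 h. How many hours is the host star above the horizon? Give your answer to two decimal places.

Solar declination: sin δ = sin ε · sin L_s = sin 78.50° × sin 144.4° = 0.57044, so δ = +34.781°.
cos h₀ = −tan ϕ · tan δ = −tan(+3.1°) × tan(+34.781°) = -0.0376, so h₀ = 1.6084 rad = 92.16°.
Daylight = 2h₀/(2π) × 11.60 h = (1.6084/π) × 11.60 = 5.94 h.

5.94 h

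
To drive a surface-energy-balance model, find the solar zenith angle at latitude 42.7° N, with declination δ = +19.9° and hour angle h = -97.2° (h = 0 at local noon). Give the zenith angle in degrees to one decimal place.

θ_z = 81.7°

cos θ_z = sin φ sin δ + cos φ cos δ cos h = 0.230832 + -0.086609 = 0.144223.
θ_z = arccos(0.144223) = 81.7°.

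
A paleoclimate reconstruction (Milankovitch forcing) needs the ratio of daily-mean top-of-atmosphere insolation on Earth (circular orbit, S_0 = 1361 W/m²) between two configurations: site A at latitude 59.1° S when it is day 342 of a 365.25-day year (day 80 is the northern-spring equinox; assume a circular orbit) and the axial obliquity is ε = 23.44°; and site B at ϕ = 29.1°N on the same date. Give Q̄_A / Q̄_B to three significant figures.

— Configuration A (ϕ=-59.1°):
Solar longitude: L_s = 360° × (342 − 80)/365.25 = 258.234°.
sin δ = sin 23.44° × sin 258.234° = -0.38943, so δ = -22.919°.
cos h₀ = −tan(-59.1°) tan(-22.919°) = -0.7065, h₀ = 2.3553 rad.
Bracket: h₀ sin ϕ sin δ + cos ϕ cos δ sin h₀ = 2.3553×-0.85806×-0.38943 + 0.51354×0.92106×0.70775 = 0.787034 + 0.334767 = 1.121801.
Q̄ = (S_0/π) × [bracket] = (1361/π) × 1.121801 = 485.99 W/m².
— Configuration B (ϕ=+29.1°):
cos h₀ = −tan(+29.1°) tan(-22.919°) = 0.2353, h₀ = 1.3332 rad.
Bracket: h₀ sin ϕ sin δ + cos ϕ cos δ sin h₀ = 1.3332×0.48634×-0.38943 + 0.87377×0.92106×0.97191 = -0.252502 + 0.782188 = 0.529686.
Q̄ = (S_0/π) × [bracket] = (1361/π) × 0.529686 = 229.47 W/m².
Ratio Q̄_A / Q̄_B = 485.99 / 229.47 = 2.118.

Q̄_A / Q̄_B ≈ 2.12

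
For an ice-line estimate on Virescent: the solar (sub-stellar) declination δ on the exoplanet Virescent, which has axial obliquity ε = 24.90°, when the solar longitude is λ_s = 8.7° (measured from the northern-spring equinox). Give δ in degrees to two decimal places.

δ = +3.65°

sin δ = sin ε · sin λ_s = sin 24.90° × sin 8.7° = 0.063686.
δ = arcsin(0.063686) = +3.65°.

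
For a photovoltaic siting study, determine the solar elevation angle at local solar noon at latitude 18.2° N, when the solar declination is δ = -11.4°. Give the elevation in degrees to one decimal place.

60.4°

At local noon the hour angle is zero, so the zenith angle equals |ϕ − δ| = |+18.2° − (-11.400°)| = 29.600°.
Elevation = 90° − 29.600° = 60.4°.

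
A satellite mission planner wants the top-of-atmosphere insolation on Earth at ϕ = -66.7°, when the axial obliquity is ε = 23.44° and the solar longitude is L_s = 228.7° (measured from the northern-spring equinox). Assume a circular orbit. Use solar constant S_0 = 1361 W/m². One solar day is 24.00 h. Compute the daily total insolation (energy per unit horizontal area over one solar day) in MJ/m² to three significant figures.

Solar declination: sin δ = sin ε · sin L_s = sin 23.44° × sin 228.7° = -0.29884, so δ = -17.388°.
cos h₀ = −tan(-66.7°) tan(-17.388°) = -0.7271, h₀ = 2.3849 rad.
Bracket: h₀ sin ϕ sin δ + cos ϕ cos δ sin h₀ = 2.3849×-0.91845×-0.29884 + 0.39555×0.95430×0.68649 = 0.654583 + 0.259132 = 0.913715.
Q̄ = (S_0/π) × [bracket] = (1361/π) × 0.913715 = 395.84 W/m².
Daily total = Q̄ × 24.00 h × 3600 s/h = 395.84 × 24.00 × 3600 / 10⁶ = 34.20 MJ/m².

34.2 MJ/m²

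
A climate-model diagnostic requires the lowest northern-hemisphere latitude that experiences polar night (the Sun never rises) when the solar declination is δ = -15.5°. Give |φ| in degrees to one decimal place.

Polar night requires cos H₀ = −tan φ tan δ ≥ 1, i.e. tan φ tan δ ≤ −1.
The boundary is |tan φ| · |tan δ| = 1, so |φ| = 90° − |δ| = 90° − 15.5° = 74.5° in the northern hemisphere.

|φ| = 74.5°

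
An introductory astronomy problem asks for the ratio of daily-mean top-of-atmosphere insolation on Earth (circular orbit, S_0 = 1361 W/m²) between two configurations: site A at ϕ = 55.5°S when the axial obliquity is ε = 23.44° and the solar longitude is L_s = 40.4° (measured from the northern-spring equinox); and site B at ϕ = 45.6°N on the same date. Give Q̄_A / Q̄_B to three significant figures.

Q̄_A / Q̄_B ≈ 0.258

— Configuration A (ϕ=-55.5°):
Solar declination: sin δ = sin ε · sin L_s = sin 23.44° × sin 40.4° = 0.25781, so δ = +14.940°.
cos h₀ = −tan(-55.5°) tan(+14.940°) = 0.3882, h₀ = 1.1721 rad.
Bracket: h₀ sin ϕ sin δ + cos ϕ cos δ sin h₀ = 1.1721×-0.82413×0.25781 + 0.56641×0.96619×0.92156 = -0.249035 + 0.504333 = 0.255298.
Q̄ = (S_0/π) × [bracket] = (1361/π) × 0.255298 = 110.60 W/m².
— Configuration B (ϕ=+45.6°):
cos h₀ = −tan(+45.6°) tan(+14.940°) = -0.2725, h₀ = 1.8468 rad.
Bracket: h₀ sin ϕ sin δ + cos ϕ cos δ sin h₀ = 1.8468×0.71447×0.25781 + 0.69966×0.96619×0.96216 = 0.340176 + 0.650424 = 0.990600.
Q̄ = (S_0/π) × [bracket] = (1361/π) × 0.990600 = 429.15 W/m².
Ratio Q̄_A / Q̄_B = 110.60 / 429.15 = 0.2577.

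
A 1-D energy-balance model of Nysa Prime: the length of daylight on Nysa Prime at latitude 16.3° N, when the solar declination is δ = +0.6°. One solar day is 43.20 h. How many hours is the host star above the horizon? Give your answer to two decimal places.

cos h₀ = −tan ϕ · tan δ = −tan(+16.3°) × tan(+0.600°) = -0.0031, so h₀ = 1.5739 rad = 90.18°.
Daylight = 2h₀/(2π) × 43.20 h = (1.5739/π) × 43.20 = 21.64 h.

21.64 h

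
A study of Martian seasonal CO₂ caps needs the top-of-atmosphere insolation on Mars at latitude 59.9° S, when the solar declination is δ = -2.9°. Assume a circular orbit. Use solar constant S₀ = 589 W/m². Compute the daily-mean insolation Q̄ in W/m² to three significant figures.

Q̄ ≈ 107 W/m²

cos H₀ = −tan(-59.9°) tan(-2.900°) = -0.0874, H₀ = 1.6583 rad.
Bracket: H₀ sin φ sin δ + cos φ cos δ sin H₀ = 1.6583×-0.86515×-0.05059 + 0.50151×0.99872×0.99617 = 0.072580 + 0.498950 = 0.571530.
Q̄ = (S₀/π) × [bracket] = (589/π) × 0.571530 = 107.2 W/m².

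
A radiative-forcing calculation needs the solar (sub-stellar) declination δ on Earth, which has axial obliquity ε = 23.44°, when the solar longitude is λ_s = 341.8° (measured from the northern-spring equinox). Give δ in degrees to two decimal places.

sin δ = sin ε · sin λ_s = sin 23.44° × sin 341.8° = -0.124243.
δ = arcsin(-0.124243) = -7.14°.

δ = -7.14°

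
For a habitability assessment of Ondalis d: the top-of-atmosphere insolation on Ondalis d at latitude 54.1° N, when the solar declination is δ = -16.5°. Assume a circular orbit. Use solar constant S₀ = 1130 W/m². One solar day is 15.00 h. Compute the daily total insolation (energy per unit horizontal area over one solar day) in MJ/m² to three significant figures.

4.83 MJ/m²

cos H₀ = −tan(+54.1°) tan(-16.500°) = 0.4092, H₀ = 1.1492 rad.
Bracket: H₀ sin φ sin δ + cos φ cos δ sin H₀ = 1.1492×0.81004×-0.28402 + 0.58637×0.95882×0.91244 = -0.264394 + 0.512995 = 0.248601.
Q̄ = (S₀/π) × [bracket] = (1130/π) × 0.248601 = 89.419 W/m².
Daily total = Q̄ × 15.00 h × 3600 s/h = 89.419 × 15.00 × 3600 / 10⁶ = 4.829 MJ/m².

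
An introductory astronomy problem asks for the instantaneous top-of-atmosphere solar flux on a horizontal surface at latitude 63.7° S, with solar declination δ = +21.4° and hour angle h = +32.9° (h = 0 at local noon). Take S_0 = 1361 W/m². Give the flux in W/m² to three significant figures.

26.2 W/m²

cos θ_z = sin ϕ sin δ + cos ϕ cos δ cos h = -0.327107 + 0.346363 = 0.019256.
Flux = S_0 · cos θ_z = 1361 × 0.019256 = 26.21 W/m².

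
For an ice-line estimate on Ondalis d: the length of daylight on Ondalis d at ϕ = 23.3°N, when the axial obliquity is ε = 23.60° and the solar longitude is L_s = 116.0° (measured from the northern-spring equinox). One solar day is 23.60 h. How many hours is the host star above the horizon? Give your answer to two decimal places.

13.05 h

Solar declination: sin δ = sin ε · sin L_s = sin 23.60° × sin 116.0° = 0.35983, so δ = +21.090°.
cos h₀ = −tan ϕ · tan δ = −tan(+23.3°) × tan(+21.090°) = -0.1661, so h₀ = 1.7377 rad = 99.56°.
Daylight = 2h₀/(2π) × 23.60 h = (1.7377/π) × 23.60 = 13.05 h.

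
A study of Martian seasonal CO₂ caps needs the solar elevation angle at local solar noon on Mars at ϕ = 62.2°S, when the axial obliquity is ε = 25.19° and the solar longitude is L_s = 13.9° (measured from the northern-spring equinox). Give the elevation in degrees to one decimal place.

Solar declination: sin δ = sin ε · sin L_s = sin 25.19° × sin 13.9° = 0.10225, so δ = +5.869°.
At local noon the hour angle is zero, so the zenith angle equals |ϕ − δ| = |-62.2° − (+5.869°)| = 68.069°.
Elevation = 90° − 68.069° = 21.9°.

21.9°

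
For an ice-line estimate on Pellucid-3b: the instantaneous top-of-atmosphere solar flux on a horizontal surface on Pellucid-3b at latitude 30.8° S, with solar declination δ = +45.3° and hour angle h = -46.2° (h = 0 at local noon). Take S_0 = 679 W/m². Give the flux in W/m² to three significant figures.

36.8 W/m²

cos θ_z = sin ϕ sin δ + cos ϕ cos δ cos h = -0.363960 + 0.418184 = 0.054224.
Flux = S_0 · cos θ_z = 679 × 0.054224 = 36.82 W/m².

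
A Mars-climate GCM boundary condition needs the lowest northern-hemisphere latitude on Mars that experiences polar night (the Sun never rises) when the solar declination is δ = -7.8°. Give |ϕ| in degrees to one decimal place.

Polar night requires cos h₀ = −tan ϕ tan δ ≥ 1, i.e. tan ϕ tan δ ≤ −1.
The boundary is |tan ϕ| · |tan δ| = 1, so |ϕ| = 90° − |δ| = 90° − 7.8° = 82.2° in the northern hemisphere.

|ϕ| = 82.2°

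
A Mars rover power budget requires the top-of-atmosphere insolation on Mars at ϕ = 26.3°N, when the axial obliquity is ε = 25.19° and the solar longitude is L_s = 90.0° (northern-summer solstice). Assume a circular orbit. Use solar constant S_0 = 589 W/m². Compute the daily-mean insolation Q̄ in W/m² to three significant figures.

Solar declination: sin δ = sin ε · sin L_s = sin 25.19° × sin 90.0° = 0.42562, so δ = +25.190°.
cos h₀ = −tan(+26.3°) tan(+25.190°) = -0.2325, h₀ = 1.8054 rad.
Bracket: h₀ sin ϕ sin δ + cos ϕ cos δ sin h₀ = 1.8054×0.44307×0.42562 + 0.89649×0.90490×0.97261 = 0.340461 + 0.789014 = 1.129475.
Q̄ = (S_0/π) × [bracket] = (589/π) × 1.129475 = 211.8 W/m².

Q̄ ≈ 212 W/m²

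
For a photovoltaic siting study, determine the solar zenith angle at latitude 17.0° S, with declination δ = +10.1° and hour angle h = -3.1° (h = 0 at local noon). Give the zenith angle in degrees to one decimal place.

cos θ_z = sin ϕ sin δ + cos ϕ cos δ cos h = -0.051272 + 0.940107 = 0.888835.
θ_z = arccos(0.888835) = 27.3°.

θ_z = 27.3°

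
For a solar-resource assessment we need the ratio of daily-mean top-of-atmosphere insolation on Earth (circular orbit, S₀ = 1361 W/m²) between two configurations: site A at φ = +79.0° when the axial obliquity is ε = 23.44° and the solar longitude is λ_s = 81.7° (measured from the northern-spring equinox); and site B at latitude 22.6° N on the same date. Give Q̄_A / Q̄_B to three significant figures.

Q̄_A / Q̄_B ≈ 1.10

— Configuration A (φ=+79.0°):
Solar declination: sin δ = sin ε · sin λ_s = sin 23.44° × sin 81.7° = 0.39362, so δ = +23.180°.
cos H₀ = −tan(+79.0°) tan(+23.180°) = -2.2028 ≤ −1 ⇒ polar day, H₀ = π.
Bracket: H₀ sin φ sin δ + cos φ cos δ sin H₀ = 3.1416×0.98163×0.39362 + 0.19081×0.91927×0.00000 = 1.213880 + 0.000000 = 1.213880.
Q̄ = (S₀/π) × [bracket] = (1361/π) × 1.213880 = 525.88 W/m².
— Configuration B (φ=+22.6°):
cos H₀ = −tan(+22.6°) tan(+23.180°) = -0.1782, H₀ = 1.7500 rad.
Bracket: H₀ sin φ sin δ + cos φ cos δ sin H₀ = 1.7500×0.38430×0.39362 + 0.92321×0.91927×0.98399 = 0.264719 + 0.835092 = 1.099811.
Q̄ = (S₀/π) × [bracket] = (1361/π) × 1.099811 = 476.46 W/m².
Ratio Q̄_A / Q̄_B = 525.88 / 476.46 = 1.104.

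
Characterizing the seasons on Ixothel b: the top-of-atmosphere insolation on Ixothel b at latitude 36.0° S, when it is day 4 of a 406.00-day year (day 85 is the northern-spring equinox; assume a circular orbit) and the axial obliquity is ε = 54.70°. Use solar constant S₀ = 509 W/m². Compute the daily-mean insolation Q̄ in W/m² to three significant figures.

Q̄ ≈ 235 W/m²

Solar longitude: λ_s = 360° × (4 − 85)/406.00 = -71.823°, i.e. -71.823° + 360° = 288.177°.
sin δ = sin 54.70° × sin 288.177° = -0.77541, so δ = -50.842°.
cos H₀ = −tan(-36.0°) tan(-50.842°) = -0.8922, H₀ = 2.6729 rad.
Bracket: H₀ sin φ sin δ + cos φ cos δ sin H₀ = 2.6729×-0.58779×-0.77541 + 0.80902×0.63146×0.45171 = 1.218250 + 0.230762 = 1.449012.
Q̄ = (S₀/π) × [bracket] = (509/π) × 1.449012 = 234.8 W/m².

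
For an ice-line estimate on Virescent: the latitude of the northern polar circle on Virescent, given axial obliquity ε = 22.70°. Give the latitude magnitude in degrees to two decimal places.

67.30°

The polar circle is the lowest latitude that experiences at least one full rotation of continuous daylight at the northern-summer solstice; it lies at |φ| = 90° − ε = 90° − 22.70° = 67.30°.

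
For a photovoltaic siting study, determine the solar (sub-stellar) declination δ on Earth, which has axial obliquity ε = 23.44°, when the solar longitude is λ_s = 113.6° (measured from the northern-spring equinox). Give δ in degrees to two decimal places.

sin δ = sin ε · sin λ_s = sin 23.44° × sin 113.6° = 0.364519.
δ = arcsin(0.364519) = +21.38°.

δ = +21.38°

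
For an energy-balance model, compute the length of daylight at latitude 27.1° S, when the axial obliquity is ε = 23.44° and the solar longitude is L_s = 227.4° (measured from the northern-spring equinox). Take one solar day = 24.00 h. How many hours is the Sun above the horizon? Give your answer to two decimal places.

13.20 h

Solar declination: sin δ = sin ε · sin L_s = sin 23.44° × sin 227.4° = -0.29281, so δ = -17.026°.
cos h₀ = −tan ϕ · tan δ = −tan(-27.1°) × tan(-17.026°) = -0.1567, so h₀ = 1.7282 rad = 99.02°.
Daylight = 2h₀/(2π) × 24.00 h = (1.7282/π) × 24.00 = 13.20 h.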